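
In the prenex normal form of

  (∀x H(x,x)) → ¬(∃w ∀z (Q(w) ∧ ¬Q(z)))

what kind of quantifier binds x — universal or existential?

First replace A → B with ¬A ∨ B.
  ¬(∀x H(x,x)) ∨ ¬(∃w ∀z (Q(w) ∧ ¬Q(z)))
Drive negations inward (¬∀x A ≡ ∃x ¬A, ¬∃x A ≡ ∀x ¬A, De Morgan for ∧/∨):
  (∃x ¬H(x,x)) ∨ (∀w ∃z (¬Q(w) ∨ Q(z)))
All bound variables are already distinct, so no renaming is needed.
Finally move all quantifiers to the prefix:
  ∃x ∀w ∃z (¬H(x,x) ∨ ¬Q(w) ∨ Q(z))
The quantifier ∀x sits under an odd number of negations (counting the antecedent side of each →), so it flips to ∃x.

existential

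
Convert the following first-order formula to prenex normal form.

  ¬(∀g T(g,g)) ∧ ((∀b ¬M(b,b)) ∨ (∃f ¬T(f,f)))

Drive negations inward (¬∀x A ≡ ∃x ¬A, ¬∃x A ≡ ∀x ¬A, De Morgan for ∧/∨):
  (∃g ¬T(g,g)) ∧ ((∀b ¬M(b,b)) ∨ (∃f ¬T(f,f)))
All bound variables are already distinct, so no renaming is needed.
Pull the quantifiers to the front (each side's bound variable is not free in the other side):
  ∃g ∀b ∃f (¬T(g,g) ∧ (¬M(b,b) ∨ ¬T(f,f)))

∃g ∀b ∃f (¬T(g,g) ∧ (¬M(b,b) ∨ ¬T(f,f)))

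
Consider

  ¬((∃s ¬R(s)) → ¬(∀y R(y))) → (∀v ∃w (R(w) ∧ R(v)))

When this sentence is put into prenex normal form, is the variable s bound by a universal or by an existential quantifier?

universal

Eliminate → and ↔ using ¬ and ∨.
  ¬¬(¬(∃s ¬R(s)) ∨ ¬(∀y R(y))) ∨ (∀v ∃w (R(w) ∧ R(v)))
Push ¬ through the quantifiers and connectives to reach negation normal form:
  (∀s R(s)) ∨ (∃y ¬R(y)) ∨ (∀v ∃w (R(w) ∧ R(v)))
Finally move all quantifiers to the prefix:
  ∀s ∃y ∀v ∃w (R(s) ∨ ¬R(y) ∨ R(w) ∧ R(v))
The quantifier ∃s sits under an odd number of negations (counting the antecedent side of each →), so it flips to ∀s.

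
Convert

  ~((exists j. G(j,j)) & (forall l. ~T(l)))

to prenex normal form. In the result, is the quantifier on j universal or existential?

Move each ¬ inward, flipping quantifiers it crosses:
  (forall j. ~G(j,j)) | (exists l. T(l))
All bound variables are already distinct, so no renaming is needed.
Extract every quantifier outward, since the variables are now distinct and don't occur free across branches:
  forall j. exists l. (~G(j,j) | T(l))
The quantifier exists j sits under an odd number of negations, so it flips to forall j.

universal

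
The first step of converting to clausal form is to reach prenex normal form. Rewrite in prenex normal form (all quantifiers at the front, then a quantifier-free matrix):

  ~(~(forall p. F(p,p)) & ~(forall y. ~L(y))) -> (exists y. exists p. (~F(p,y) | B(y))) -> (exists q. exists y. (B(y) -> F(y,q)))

exists p. exists y. forall y1. forall v1. exists q. exists x1. (~F(p,p) & L(y) | F(v1,y1) & ~B(y1) | ~B(x1) | F(x1,q))

Rewrite implications/biconditionals: A → B as ¬A ∨ B.
  ~~(~(forall p. F(p,p)) & ~(forall y. ~L(y))) | ~(exists y. exists p. (~F(p,y) | B(y))) | (exists q. exists y. (~B(y) | F(y,q)))
Move each ¬ inward, flipping quantifiers it crosses:
  (exists p. ~F(p,p)) & (exists y. L(y)) | (forall y. forall p. (F(p,y) & ~B(y))) | (exists q. exists y. (~B(y) | F(y,q)))
Standardize variables apart so no two quantifiers bind the same name: y↦y1, p↦v1, y↦x1.
  (exists p. ~F(p,p)) & (exists y. L(y)) | (forall y1. forall v1. (F(v1,y1) & ~B(y1))) | (exists q. exists x1. (~B(x1) | F(x1,q)))
Extract every quantifier outward, since the variables are now distinct and don't occur free across branches:
  exists p. exists y. forall y1. forall v1. exists q. exists x1. (~F(p,p) & L(y) | F(v1,y1) & ~B(y1) | ~B(x1) | F(x1,q))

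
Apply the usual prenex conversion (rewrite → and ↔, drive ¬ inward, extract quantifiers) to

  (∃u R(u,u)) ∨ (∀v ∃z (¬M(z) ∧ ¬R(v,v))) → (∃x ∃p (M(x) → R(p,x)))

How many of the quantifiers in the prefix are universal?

Rewrite implications/biconditionals: A → B as ¬A ∨ B.
  ¬((∃u R(u,u)) ∨ (∀v ∃z (¬M(z) ∧ ¬R(v,v)))) ∨ (∃x ∃p (¬M(x) ∨ R(p,x)))
Push ¬ through the quantifiers and connectives to reach negation normal form:
  (∀u ¬R(u,u)) ∧ (∃v ∀z (M(z) ∨ R(v,v))) ∨ (∃x ∃p (¬M(x) ∨ R(p,x)))
Pull the quantifiers to the front (each side's bound variable is not free in the other side):
  ∀u ∃v ∀z ∃x ∃p (¬R(u,u) ∧ (M(z) ∨ R(v,v)) ∨ ¬M(x) ∨ R(p,x))
The prefix is ∀u ∃v ∀z ∃x ∃p: 2 universal, 3 existential.

2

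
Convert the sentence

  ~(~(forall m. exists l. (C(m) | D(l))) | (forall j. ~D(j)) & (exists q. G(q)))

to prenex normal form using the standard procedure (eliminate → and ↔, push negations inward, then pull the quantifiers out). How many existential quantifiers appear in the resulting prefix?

2

Drive negations inward (¬∀x A ≡ ∃x ¬A, ¬∃x A ≡ ∀x ¬A, De Morgan for ∧/∨):
  (forall m. exists l. (C(m) | D(l))) & ((exists j. D(j)) | (forall q. ~G(q)))
Finally move all quantifiers to the prefix:
  forall m. exists l. exists j. forall q. ((C(m) | D(l)) & (D(j) | ~G(q)))
The prefix is forall m exists l exists j forall q: 2 universal, 2 existential.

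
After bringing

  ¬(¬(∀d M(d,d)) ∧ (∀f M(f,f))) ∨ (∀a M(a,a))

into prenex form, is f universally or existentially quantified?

existential

Drive negations inward (¬∀x A ≡ ∃x ¬A, ¬∃x A ≡ ∀x ¬A, De Morgan for ∧/∨):
  (∀d M(d,d)) ∨ (∃f ¬M(f,f)) ∨ (∀a M(a,a))
Finally move all quantifiers to the prefix:
  ∀d ∃f ∀a (M(d,d) ∨ ¬M(f,f) ∨ M(a,a))
The quantifier ∀f sits under an odd number of negations, so it flips to ∃f.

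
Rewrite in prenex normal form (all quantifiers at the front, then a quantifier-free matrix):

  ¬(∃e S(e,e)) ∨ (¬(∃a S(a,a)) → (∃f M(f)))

∀e ∃a ∃f (¬S(e,e) ∨ S(a,a) ∨ M(f))

Eliminate → and ↔ using ¬ and ∨.
  ¬(∃e S(e,e)) ∨ ¬¬(∃a S(a,a)) ∨ (∃f M(f))
Drive negations inward (¬∀x A ≡ ∃x ¬A, ¬∃x A ≡ ∀x ¬A, De Morgan for ∧/∨):
  (∀e ¬S(e,e)) ∨ (∃a S(a,a)) ∨ (∃f M(f))
All bound variables are already distinct, so no renaming is needed.
Pull the quantifiers to the front (each side's bound variable is not free in the other side):
  ∀e ∃a ∃f (¬S(e,e) ∨ S(a,a) ∨ M(f))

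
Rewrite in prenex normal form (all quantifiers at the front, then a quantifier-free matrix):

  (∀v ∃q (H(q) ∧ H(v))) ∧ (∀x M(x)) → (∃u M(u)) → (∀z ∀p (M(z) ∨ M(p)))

First replace A → B with ¬A ∨ B.
  ¬((∀v ∃q (H(q) ∧ H(v))) ∧ (∀x M(x))) ∨ ¬(∃u M(u)) ∨ (∀z ∀p (M(z) ∨ M(p)))
Move each ¬ inward, flipping quantifiers it crosses:
  (∃v ∀q (¬H(q) ∨ ¬H(v))) ∨ (∃x ¬M(x)) ∨ (∀u ¬M(u)) ∨ (∀z ∀p (M(z) ∨ M(p)))
All bound variables are already distinct, so no renaming is needed.
Extract every quantifier outward, since the variables are now distinct and don't occur free across branches:
  ∃v ∀q ∃x ∀u ∀z ∀p (¬H(q) ∨ ¬H(v) ∨ ¬M(x) ∨ ¬M(u) ∨ M(z) ∨ M(p))

∃v ∀q ∃x ∀u ∀z ∀p (¬H(q) ∨ ¬H(v) ∨ ¬M(x) ∨ ¬M(u) ∨ M(z) ∨ M(p))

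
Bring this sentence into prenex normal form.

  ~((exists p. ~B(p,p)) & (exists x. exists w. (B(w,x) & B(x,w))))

forall p. forall x. forall w. (B(p,p) | ~B(w,x) | ~B(x,w))

Move each ¬ inward, flipping quantifiers it crosses:
  (forall p. B(p,p)) | (forall x. forall w. (~B(w,x) | ~B(x,w)))
Finally move all quantifiers to the prefix:
  forall p. forall x. forall w. (B(p,p) | ~B(w,x) | ~B(x,w))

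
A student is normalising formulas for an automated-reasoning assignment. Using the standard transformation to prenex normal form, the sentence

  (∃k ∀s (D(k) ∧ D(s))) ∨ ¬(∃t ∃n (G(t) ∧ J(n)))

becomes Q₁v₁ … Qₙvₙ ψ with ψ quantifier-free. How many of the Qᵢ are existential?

1

Push ¬ through the quantifiers and connectives to reach negation normal form:
  (∃k ∀s (D(k) ∧ D(s))) ∨ (∀t ∀n (¬G(t) ∨ ¬J(n)))
Pull the quantifiers to the front (each side's bound variable is not free in the other side):
  ∃k ∀s ∀t ∀n (D(k) ∧ D(s) ∨ ¬G(t) ∨ ¬J(n))
The prefix is ∃k ∀s ∀t ∀n: 3 universal, 1 existential.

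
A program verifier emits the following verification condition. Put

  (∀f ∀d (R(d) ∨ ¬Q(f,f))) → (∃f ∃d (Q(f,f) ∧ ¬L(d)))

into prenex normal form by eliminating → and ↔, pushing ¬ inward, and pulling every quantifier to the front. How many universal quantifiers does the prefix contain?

Eliminate → and ↔ using ¬ and ∨.
  ¬(∀f ∀d (R(d) ∨ ¬Q(f,f))) ∨ (∃f ∃d (Q(f,f) ∧ ¬L(d)))
Move each ¬ inward, flipping quantifiers it crosses:
  (∃f ∃d (¬R(d) ∧ Q(f,f))) ∨ (∃f ∃d (Q(f,f) ∧ ¬L(d)))
Rename bound variables to avoid capture: f↦x1, d↦y1.
  (∃f ∃d (¬R(d) ∧ Q(f,f))) ∨ (∃x1 ∃y1 (Q(x1,x1) ∧ ¬L(y1)))
Pull the quantifiers to the front (each side's bound variable is not free in the other side):
  ∃f ∃d ∃x1 ∃y1 (¬R(d) ∧ Q(f,f) ∨ Q(x1,x1) ∧ ¬L(y1))
The prefix is ∃f ∃d ∃x1 ∃y1: 0 universal, 4 existential.

0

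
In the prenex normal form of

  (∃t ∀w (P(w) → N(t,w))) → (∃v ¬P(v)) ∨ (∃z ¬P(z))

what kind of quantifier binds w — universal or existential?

existential

First replace A → B with ¬A ∨ B.
  ¬(∃t ∀w (¬P(w) ∨ N(t,w))) ∨ (∃v ¬P(v)) ∨ (∃z ¬P(z))
Push ¬ through the quantifiers and connectives to reach negation normal form:
  (∀t ∃w (P(w) ∧ ¬N(t,w))) ∨ (∃v ¬P(v)) ∨ (∃z ¬P(z))
Finally move all quantifiers to the prefix:
  ∀t ∃w ∃v ∃z (P(w) ∧ ¬N(t,w) ∨ ¬P(v) ∨ ¬P(z))
The quantifier ∀w sits under an odd number of negations (counting the antecedent side of each →), so it flips to ∃w.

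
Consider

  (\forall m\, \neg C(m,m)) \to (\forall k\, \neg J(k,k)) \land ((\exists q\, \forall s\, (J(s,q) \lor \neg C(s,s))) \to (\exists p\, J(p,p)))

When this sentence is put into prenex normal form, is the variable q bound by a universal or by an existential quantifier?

Rewrite implications/biconditionals: A → B as ¬A ∨ B.
  \neg (\forall m\, \neg C(m,m)) \lor (\forall k\, \neg J(k,k)) \land (\neg (\exists q\, \forall s\, (J(s,q) \lor \neg C(s,s))) \lor (\exists p\, J(p,p)))
Move each ¬ inward, flipping quantifiers it crosses:
  (\exists m\, C(m,m)) \lor (\forall k\, \neg J(k,k)) \land ((\forall q\, \exists s\, (\neg J(s,q) \land C(s,s))) \lor (\exists p\, J(p,p)))
All bound variables are already distinct, so no renaming is needed.
Extract every quantifier outward, since the variables are now distinct and don't occur free across branches:
  \exists m\, \forall k\, \forall q\, \exists s\, \exists p\, (C(m,m) \lor \neg J(k,k) \land (\neg J(s,q) \land C(s,s) \lor J(p,p)))
The quantifier \exists q sits under an odd number of negations (counting the antecedent side of each →), so it flips to \forall q.

universal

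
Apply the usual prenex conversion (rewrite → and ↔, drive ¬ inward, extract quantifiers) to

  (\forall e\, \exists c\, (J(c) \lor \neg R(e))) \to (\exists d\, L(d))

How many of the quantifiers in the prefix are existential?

2

Rewrite implications/biconditionals: A → B as ¬A ∨ B.
  \neg (\forall e\, \exists c\, (J(c) \lor \neg R(e))) \lor (\exists d\, L(d))
Move each ¬ inward, flipping quantifiers it crosses:
  (\exists e\, \forall c\, (\neg J(c) \land R(e))) \lor (\exists d\, L(d))
All bound variables are already distinct, so no renaming is needed.
Extract every quantifier outward, since the variables are now distinct and don't occur free across branches:
  \exists e\, \forall c\, \exists d\, (\neg J(c) \land R(e) \lor L(d))
The prefix is \exists e \forall c \exists d: 1 universal, 2 existential.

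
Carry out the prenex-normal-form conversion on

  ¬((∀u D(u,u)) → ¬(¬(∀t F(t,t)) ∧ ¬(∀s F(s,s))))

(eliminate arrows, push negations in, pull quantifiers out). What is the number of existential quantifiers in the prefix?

Rewrite implications/biconditionals: A → B as ¬A ∨ B.
  ¬(¬(∀u D(u,u)) ∨ ¬(¬(∀t F(t,t)) ∧ ¬(∀s F(s,s))))
Push ¬ through the quantifiers and connectives to reach negation normal form:
  (∀u D(u,u)) ∧ (∃t ¬F(t,t)) ∧ (∃s ¬F(s,s))
All bound variables are already distinct, so no renaming is needed.
Finally move all quantifiers to the prefix:
  ∀u ∃t ∃s (D(u,u) ∧ ¬F(t,t) ∧ ¬F(s,s))
The prefix is ∀u ∃t ∃s: 1 universal, 2 existential.

2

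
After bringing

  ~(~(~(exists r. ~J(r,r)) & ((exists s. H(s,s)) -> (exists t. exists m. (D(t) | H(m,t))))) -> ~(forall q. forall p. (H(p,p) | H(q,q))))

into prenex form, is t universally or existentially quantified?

universal

Eliminate → and ↔ using ¬ and ∨.
  ~(~~(~(exists r. ~J(r,r)) & (~(exists s. H(s,s)) | (exists t. exists m. (D(t) | H(m,t))))) | ~(forall q. forall p. (H(p,p) | H(q,q))))
Drive negations inward (¬∀x A ≡ ∃x ¬A, ¬∃x A ≡ ∀x ¬A, De Morgan for ∧/∨):
  ((exists r. ~J(r,r)) | (exists s. H(s,s)) & (forall t. forall m. (~D(t) & ~H(m,t)))) & (forall q. forall p. (H(p,p) | H(q,q)))
All bound variables are already distinct, so no renaming is needed.
Finally move all quantifiers to the prefix:
  exists r. exists s. forall t. forall m. forall q. forall p. ((~J(r,r) | H(s,s) & ~D(t) & ~H(m,t)) & (H(p,p) | H(q,q)))
The quantifier exists t sits under an odd number of negations (counting the antecedent side of each →), so it flips to forall t.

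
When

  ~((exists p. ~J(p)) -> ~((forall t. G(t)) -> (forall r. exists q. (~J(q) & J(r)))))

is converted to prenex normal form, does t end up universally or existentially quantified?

existential

Eliminate → and ↔ using ¬ and ∨.
  ~(~(exists p. ~J(p)) | ~(~(forall t. G(t)) | (forall r. exists q. (~J(q) & J(r)))))
Drive negations inward (¬∀x A ≡ ∃x ¬A, ¬∃x A ≡ ∀x ¬A, De Morgan for ∧/∨):
  (exists p. ~J(p)) & ((exists t. ~G(t)) | (forall r. exists q. (~J(q) & J(r))))
All bound variables are already distinct, so no renaming is needed.
Pull the quantifiers to the front (each side's bound variable is not free in the other side):
  exists p. exists t. forall r. exists q. (~J(p) & (~G(t) | ~J(q) & J(r)))
The quantifier forall t sits under an odd number of negations (counting the antecedent side of each →), so it flips to exists t.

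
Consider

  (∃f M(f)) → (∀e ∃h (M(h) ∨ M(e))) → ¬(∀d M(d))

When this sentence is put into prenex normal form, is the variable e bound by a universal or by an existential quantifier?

existential

First replace A → B with ¬A ∨ B.
  ¬(∃f M(f)) ∨ ¬(∀e ∃h (M(h) ∨ M(e))) ∨ ¬(∀d M(d))
Move each ¬ inward, flipping quantifiers it crosses:
  (∀f ¬M(f)) ∨ (∃e ∀h (¬M(h) ∧ ¬M(e))) ∨ (∃d ¬M(d))
All bound variables are already distinct, so no renaming is needed.
Extract every quantifier outward, since the variables are now distinct and don't occur free across branches:
  ∀f ∃e ∀h ∃d (¬M(f) ∨ ¬M(h) ∧ ¬M(e) ∨ ¬M(d))
The quantifier ∀e sits under an odd number of negations (counting the antecedent side of each →), so it flips to ∃e.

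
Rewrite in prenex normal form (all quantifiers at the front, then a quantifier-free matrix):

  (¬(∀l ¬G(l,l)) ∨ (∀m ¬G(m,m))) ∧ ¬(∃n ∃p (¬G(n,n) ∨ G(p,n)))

Move each ¬ inward, flipping quantifiers it crosses:
  ((∃l G(l,l)) ∨ (∀m ¬G(m,m))) ∧ (∀n ∀p (G(n,n) ∧ ¬G(p,n)))
Extract every quantifier outward, since the variables are now distinct and don't occur free across branches:
  ∃l ∀m ∀n ∀p ((G(l,l) ∨ ¬G(m,m)) ∧ G(n,n) ∧ ¬G(p,n))

∃l ∀m ∀n ∀p ((G(l,l) ∨ ¬G(m,m)) ∧ G(n,n) ∧ ¬G(p,n))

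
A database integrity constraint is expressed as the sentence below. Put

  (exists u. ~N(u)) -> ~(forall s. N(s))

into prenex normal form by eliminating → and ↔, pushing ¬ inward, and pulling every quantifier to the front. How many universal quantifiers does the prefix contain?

1

Eliminate → and ↔ using ¬ and ∨.
  ~(exists u. ~N(u)) | ~(forall s. N(s))
Push ¬ through the quantifiers and connectives to reach negation normal form:
  (forall u. N(u)) | (exists s. ~N(s))
Finally move all quantifiers to the prefix:
  forall u. exists s. (N(u) | ~N(s))
The prefix is forall u exists s: 1 universal, 1 existential.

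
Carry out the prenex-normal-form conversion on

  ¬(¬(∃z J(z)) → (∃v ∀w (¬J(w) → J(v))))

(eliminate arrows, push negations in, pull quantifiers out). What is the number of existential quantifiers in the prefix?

Eliminate → and ↔ using ¬ and ∨.
  ¬(¬¬(∃z J(z)) ∨ (∃v ∀w (¬¬J(w) ∨ J(v))))
Push ¬ through the quantifiers and connectives to reach negation normal form:
  (∀z ¬J(z)) ∧ (∀v ∃w (¬J(w) ∧ ¬J(v)))
Pull the quantifiers to the front (each side's bound variable is not free in the other side):
  ∀z ∀v ∃w (¬J(z) ∧ ¬J(w) ∧ ¬J(v))
The prefix is ∀z ∀v ∃w: 2 universal, 1 existential.

1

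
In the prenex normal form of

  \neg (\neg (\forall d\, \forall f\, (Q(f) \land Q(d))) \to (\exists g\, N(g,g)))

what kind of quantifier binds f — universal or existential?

Rewrite implications/biconditionals: A → B as ¬A ∨ B.
  \neg (\neg \neg (\forall d\, \forall f\, (Q(f) \land Q(d))) \lor (\exists g\, N(g,g)))
Drive negations inward (¬∀x A ≡ ∃x ¬A, ¬∃x A ≡ ∀x ¬A, De Morgan for ∧/∨):
  (\exists d\, \exists f\, (\neg Q(f) \lor \neg Q(d))) \land (\forall g\, \neg N(g,g))
Finally move all quantifiers to the prefix:
  \exists d\, \exists f\, \forall g\, ((\neg Q(f) \lor \neg Q(d)) \land \neg N(g,g))
The quantifier \forall f sits under an odd number of negations (counting the antecedent side of each →), so it flips to \exists f.

existential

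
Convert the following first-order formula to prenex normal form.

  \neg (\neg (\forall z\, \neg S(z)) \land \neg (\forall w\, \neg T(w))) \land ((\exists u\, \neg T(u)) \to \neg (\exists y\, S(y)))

\forall z\, \forall w\, \forall u\, \forall y\, ((\neg S(z) \lor \neg T(w)) \land (T(u) \lor \neg S(y)))

First replace A → B with ¬A ∨ B.
  \neg (\neg (\forall z\, \neg S(z)) \land \neg (\forall w\, \neg T(w))) \land (\neg (\exists u\, \neg T(u)) \lor \neg (\exists y\, S(y)))
Push ¬ through the quantifiers and connectives to reach negation normal form:
  ((\forall z\, \neg S(z)) \lor (\forall w\, \neg T(w))) \land ((\forall u\, T(u)) \lor (\forall y\, \neg S(y)))
Pull the quantifiers to the front (each side's bound variable is not free in the other side):
  \forall z\, \forall w\, \forall u\, \forall y\, ((\neg S(z) \lor \neg T(w)) \land (T(u) \lor \neg S(y)))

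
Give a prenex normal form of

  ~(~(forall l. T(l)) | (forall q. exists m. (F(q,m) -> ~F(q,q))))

First replace A → B with ¬A ∨ B.
  ~(~(forall l. T(l)) | (forall q. exists m. (~F(q,m) | ~F(q,q))))
Drive negations inward (¬∀x A ≡ ∃x ¬A, ¬∃x A ≡ ∀x ¬A, De Morgan for ∧/∨):
  (forall l. T(l)) & (exists q. forall m. (F(q,m) & F(q,q)))
Finally move all quantifiers to the prefix:
  forall l. exists q. forall m. (T(l) & F(q,m) & F(q,q))

forall l. exists q. forall m. (T(l) & F(q,m) & F(q,q))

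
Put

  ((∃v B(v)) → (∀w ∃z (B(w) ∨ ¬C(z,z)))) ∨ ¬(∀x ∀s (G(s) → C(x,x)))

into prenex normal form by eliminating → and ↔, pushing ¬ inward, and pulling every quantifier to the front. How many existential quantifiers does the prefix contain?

Rewrite implications/biconditionals: A → B as ¬A ∨ B.
  ¬(∃v B(v)) ∨ (∀w ∃z (B(w) ∨ ¬C(z,z))) ∨ ¬(∀x ∀s (¬G(s) ∨ C(x,x)))
Push ¬ through the quantifiers and connectives to reach negation normal form:
  (∀v ¬B(v)) ∨ (∀w ∃z (B(w) ∨ ¬C(z,z))) ∨ (∃x ∃s (G(s) ∧ ¬C(x,x)))
All bound variables are already distinct, so no renaming is needed.
Extract every quantifier outward, since the variables are now distinct and don't occur free across branches:
  ∀v ∀w ∃z ∃x ∃s (¬B(v) ∨ B(w) ∨ ¬C(z,z) ∨ G(s) ∧ ¬C(x,x))
The prefix is ∀v ∀w ∃z ∃x ∃s: 2 universal, 3 existential.

3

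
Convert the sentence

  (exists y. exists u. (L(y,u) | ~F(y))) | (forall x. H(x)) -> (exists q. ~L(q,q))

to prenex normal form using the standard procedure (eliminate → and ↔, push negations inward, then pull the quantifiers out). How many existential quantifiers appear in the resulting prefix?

First replace A → B with ¬A ∨ B.
  ~((exists y. exists u. (L(y,u) | ~F(y))) | (forall x. H(x))) | (exists q. ~L(q,q))
Drive negations inward (¬∀x A ≡ ∃x ¬A, ¬∃x A ≡ ∀x ¬A, De Morgan for ∧/∨):
  (forall y. forall u. (~L(y,u) & F(y))) & (exists x. ~H(x)) | (exists q. ~L(q,q))
All bound variables are already distinct, so no renaming is needed.
Pull the quantifiers to the front (each side's bound variable is not free in the other side):
  forall y. forall u. exists x. exists q. (~L(y,u) & F(y) & ~H(x) | ~L(q,q))
The prefix is forall y forall u exists x exists q: 2 universal, 2 existential.

2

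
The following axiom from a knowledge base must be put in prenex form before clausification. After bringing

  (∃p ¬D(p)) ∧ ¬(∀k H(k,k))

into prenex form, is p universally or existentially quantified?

existential

Push ¬ through the quantifiers and connectives to reach negation normal form:
  (∃p ¬D(p)) ∧ (∃k ¬H(k,k))
Extract every quantifier outward, since the variables are now distinct and don't occur free across branches:
  ∃p ∃k (¬D(p) ∧ ¬H(k,k))
The quantifier ∃p sits under an even number of negations, so it remains existential.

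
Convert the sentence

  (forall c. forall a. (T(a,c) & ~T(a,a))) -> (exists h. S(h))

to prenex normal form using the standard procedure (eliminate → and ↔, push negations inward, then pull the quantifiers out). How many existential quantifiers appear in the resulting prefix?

Rewrite implications/biconditionals: A → B as ¬A ∨ B.
  ~(forall c. forall a. (T(a,c) & ~T(a,a))) | (exists h. S(h))
Move each ¬ inward, flipping quantifiers it crosses:
  (exists c. exists a. (~T(a,c) | T(a,a))) | (exists h. S(h))
All bound variables are already distinct, so no renaming is needed.
Finally move all quantifiers to the prefix:
  exists c. exists a. exists h. (~T(a,c) | T(a,a) | S(h))
The prefix is exists c exists a exists h: 0 universal, 3 existential.

3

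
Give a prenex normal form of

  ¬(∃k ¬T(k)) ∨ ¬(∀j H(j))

Drive negations inward (¬∀x A ≡ ∃x ¬A, ¬∃x A ≡ ∀x ¬A, De Morgan for ∧/∨):
  (∀k T(k)) ∨ (∃j ¬H(j))
Pull the quantifiers to the front (each side's bound variable is not free in the other side):
  ∀k ∃j (T(k) ∨ ¬H(j))

∀k ∃j (T(k) ∨ ¬H(j))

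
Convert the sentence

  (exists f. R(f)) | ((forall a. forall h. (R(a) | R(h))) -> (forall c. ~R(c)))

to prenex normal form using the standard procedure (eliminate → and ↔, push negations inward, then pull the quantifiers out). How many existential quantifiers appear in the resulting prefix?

Rewrite implications/biconditionals: A → B as ¬A ∨ B.
  (exists f. R(f)) | ~(forall a. forall h. (R(a) | R(h))) | (forall c. ~R(c))
Push ¬ through the quantifiers and connectives to reach negation normal form:
  (exists f. R(f)) | (exists a. exists h. (~R(a) & ~R(h))) | (forall c. ~R(c))
All bound variables are already distinct, so no renaming is needed.
Finally move all quantifiers to the prefix:
  exists f. exists a. exists h. forall c. (R(f) | ~R(a) & ~R(h) | ~R(c))
The prefix is exists f exists a exists h forall c: 1 universal, 3 existential.

3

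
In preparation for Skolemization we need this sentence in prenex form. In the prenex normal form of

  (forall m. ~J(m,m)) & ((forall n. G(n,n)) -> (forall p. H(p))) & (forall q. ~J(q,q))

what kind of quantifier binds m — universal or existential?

First replace A → B with ¬A ∨ B.
  (forall m. ~J(m,m)) & (~(forall n. G(n,n)) | (forall p. H(p))) & (forall q. ~J(q,q))
Move each ¬ inward, flipping quantifiers it crosses:
  (forall m. ~J(m,m)) & ((exists n. ~G(n,n)) | (forall p. H(p))) & (forall q. ~J(q,q))
All bound variables are already distinct, so no renaming is needed.
Extract every quantifier outward, since the variables are now distinct and don't occur free across branches:
  forall m. exists n. forall p. forall q. (~J(m,m) & (~G(n,n) | H(p)) & ~J(q,q))
The quantifier forall m sits under an even number of negations (counting the antecedent side of each →), so it remains universal.

universal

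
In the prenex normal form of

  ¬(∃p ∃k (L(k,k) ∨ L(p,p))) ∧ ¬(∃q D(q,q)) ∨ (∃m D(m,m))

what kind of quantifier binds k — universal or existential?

universal

Move each ¬ inward, flipping quantifiers it crosses:
  (∀p ∀k (¬L(k,k) ∧ ¬L(p,p))) ∧ (∀q ¬D(q,q)) ∨ (∃m D(m,m))
All bound variables are already distinct, so no renaming is needed.
Pull the quantifiers to the front (each side's bound variable is not free in the other side):
  ∀p ∀k ∀q ∃m (¬L(k,k) ∧ ¬L(p,p) ∧ ¬D(q,q) ∨ D(m,m))
The quantifier ∃k sits under an odd number of negations, so it flips to ∀k.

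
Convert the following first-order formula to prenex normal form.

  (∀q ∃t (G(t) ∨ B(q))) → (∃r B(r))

Eliminate → and ↔ using ¬ and ∨.
  ¬(∀q ∃t (G(t) ∨ B(q))) ∨ (∃r B(r))
Drive negations inward (¬∀x A ≡ ∃x ¬A, ¬∃x A ≡ ∀x ¬A, De Morgan for ∧/∨):
  (∃q ∀t (¬G(t) ∧ ¬B(q))) ∨ (∃r B(r))
All bound variables are already distinct, so no renaming is needed.
Extract every quantifier outward, since the variables are now distinct and don't occur free across branches:
  ∃q ∀t ∃r (¬G(t) ∧ ¬B(q) ∨ B(r))

∃q ∀t ∃r (¬G(t) ∧ ¬B(q) ∨ B(r))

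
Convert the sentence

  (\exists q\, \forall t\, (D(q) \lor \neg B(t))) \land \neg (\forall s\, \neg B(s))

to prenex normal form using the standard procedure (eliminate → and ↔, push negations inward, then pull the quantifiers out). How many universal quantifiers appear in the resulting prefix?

1

Drive negations inward (¬∀x A ≡ ∃x ¬A, ¬∃x A ≡ ∀x ¬A, De Morgan for ∧/∨):
  (\exists q\, \forall t\, (D(q) \lor \neg B(t))) \land (\exists s\, B(s))
All bound variables are already distinct, so no renaming is needed.
Finally move all quantifiers to the prefix:
  \exists q\, \forall t\, \exists s\, ((D(q) \lor \neg B(t)) \land B(s))
The prefix is \exists q \forall t \exists s: 1 universal, 2 existential.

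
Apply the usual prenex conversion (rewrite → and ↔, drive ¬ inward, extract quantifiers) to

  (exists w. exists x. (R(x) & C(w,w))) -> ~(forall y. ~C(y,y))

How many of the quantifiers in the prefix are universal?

2

First replace A → B with ¬A ∨ B.
  ~(exists w. exists x. (R(x) & C(w,w))) | ~(forall y. ~C(y,y))
Move each ¬ inward, flipping quantifiers it crosses:
  (forall w. forall x. (~R(x) | ~C(w,w))) | (exists y. C(y,y))
All bound variables are already distinct, so no renaming is needed.
Extract every quantifier outward, since the variables are now distinct and don't occur free across branches:
  forall w. forall x. exists y. (~R(x) | ~C(w,w) | C(y,y))
The prefix is forall w forall x exists y: 2 universal, 1 existential.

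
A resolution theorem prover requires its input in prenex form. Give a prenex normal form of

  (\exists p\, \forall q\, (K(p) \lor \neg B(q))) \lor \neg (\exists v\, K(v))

\exists p\, \forall q\, \forall v\, (K(p) \lor \neg B(q) \lor \neg K(v))

Move each ¬ inward, flipping quantifiers it crosses:
  (\exists p\, \forall q\, (K(p) \lor \neg B(q))) \lor (\forall v\, \neg K(v))
All bound variables are already distinct, so no renaming is needed.
Pull the quantifiers to the front (each side's bound variable is not free in the other side):
  \exists p\, \forall q\, \forall v\, (K(p) \lor \neg B(q) \lor \neg K(v))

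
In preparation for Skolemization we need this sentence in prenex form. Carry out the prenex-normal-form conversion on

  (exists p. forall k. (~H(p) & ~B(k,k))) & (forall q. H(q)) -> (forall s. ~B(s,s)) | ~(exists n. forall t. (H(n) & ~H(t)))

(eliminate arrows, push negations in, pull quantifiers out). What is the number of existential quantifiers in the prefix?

Eliminate → and ↔ using ¬ and ∨.
  ~((exists p. forall k. (~H(p) & ~B(k,k))) & (forall q. H(q))) | (forall s. ~B(s,s)) | ~(exists n. forall t. (H(n) & ~H(t)))
Move each ¬ inward, flipping quantifiers it crosses:
  (forall p. exists k. (H(p) | B(k,k))) | (exists q. ~H(q)) | (forall s. ~B(s,s)) | (forall n. exists t. (~H(n) | H(t)))
Extract every quantifier outward, since the variables are now distinct and don't occur free across branches:
  forall p. exists k. exists q. forall s. forall n. exists t. (H(p) | B(k,k) | ~H(q) | ~B(s,s) | ~H(n) | H(t))
The prefix is forall p exists k exists q forall s forall n exists t: 3 universal, 3 existential.

3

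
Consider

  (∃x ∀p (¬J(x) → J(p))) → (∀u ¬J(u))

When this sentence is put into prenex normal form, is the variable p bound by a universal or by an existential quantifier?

Rewrite implications/biconditionals: A → B as ¬A ∨ B.
  ¬(∃x ∀p (¬¬J(x) ∨ J(p))) ∨ (∀u ¬J(u))
Move each ¬ inward, flipping quantifiers it crosses:
  (∀x ∃p (¬J(x) ∧ ¬J(p))) ∨ (∀u ¬J(u))
All bound variables are already distinct, so no renaming is needed.
Extract every quantifier outward, since the variables are now distinct and don't occur free across branches:
  ∀x ∃p ∀u (¬J(x) ∧ ¬J(p) ∨ ¬J(u))
The quantifier ∀p sits under an odd number of negations (counting the antecedent side of each →), so it flips to ∃p.

existential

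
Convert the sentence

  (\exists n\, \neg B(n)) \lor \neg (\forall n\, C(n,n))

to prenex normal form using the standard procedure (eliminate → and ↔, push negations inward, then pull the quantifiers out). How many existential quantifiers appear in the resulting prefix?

2

Push ¬ through the quantifiers and connectives to reach negation normal form:
  (\exists n\, \neg B(n)) \lor (\exists n\, \neg C(n,n))
Rename bound variables to avoid capture: n↦q.
  (\exists n\, \neg B(n)) \lor (\exists q\, \neg C(q,q))
Finally move all quantifiers to the prefix:
  \exists n\, \exists q\, (\neg B(n) \lor \neg C(q,q))
The prefix is \exists n \exists q: 0 universal, 2 existential.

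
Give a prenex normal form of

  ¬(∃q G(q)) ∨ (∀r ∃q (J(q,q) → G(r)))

First replace A → B with ¬A ∨ B.
  ¬(∃q G(q)) ∨ (∀r ∃q (¬J(q,q) ∨ G(r)))
Push ¬ through the quantifiers and connectives to reach negation normal form:
  (∀q ¬G(q)) ∨ (∀r ∃q (¬J(q,q) ∨ G(r)))
Standardize variables apart so no two quantifiers bind the same name: q↦u.
  (∀q ¬G(q)) ∨ (∀r ∃u (¬J(u,u) ∨ G(r)))
Finally move all quantifiers to the prefix:
  ∀q ∀r ∃u (¬G(q) ∨ ¬J(u,u) ∨ G(r))

∀q ∀r ∃u (¬G(q) ∨ ¬J(u,u) ∨ G(r))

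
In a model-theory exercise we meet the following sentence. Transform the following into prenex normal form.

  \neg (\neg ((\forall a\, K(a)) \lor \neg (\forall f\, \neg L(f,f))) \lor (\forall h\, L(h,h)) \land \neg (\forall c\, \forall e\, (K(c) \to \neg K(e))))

First replace A → B with ¬A ∨ B.
  \neg (\neg ((\forall a\, K(a)) \lor \neg (\forall f\, \neg L(f,f))) \lor (\forall h\, L(h,h)) \land \neg (\forall c\, \forall e\, (\neg K(c) \lor \neg K(e))))
Move each ¬ inward, flipping quantifiers it crosses:
  ((\forall a\, K(a)) \lor (\exists f\, L(f,f))) \land ((\exists h\, \neg L(h,h)) \lor (\forall c\, \forall e\, (\neg K(c) \lor \neg K(e))))
Pull the quantifiers to the front (each side's bound variable is not free in the other side):
  \forall a\, \exists f\, \exists h\, \forall c\, \forall e\, ((K(a) \lor L(f,f)) \land (\neg L(h,h) \lor \neg K(c) \lor \neg K(e)))

\forall a\, \exists f\, \exists h\, \forall c\, \forall e\, ((K(a) \lor L(f,f)) \land (\neg L(h,h) \lor \neg K(c) \lor \neg K(e)))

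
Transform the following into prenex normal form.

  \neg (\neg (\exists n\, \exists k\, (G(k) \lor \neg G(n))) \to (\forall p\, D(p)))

Rewrite implications/biconditionals: A → B as ¬A ∨ B.
  \neg (\neg \neg (\exists n\, \exists k\, (G(k) \lor \neg G(n))) \lor (\forall p\, D(p)))
Push ¬ through the quantifiers and connectives to reach negation normal form:
  (\forall n\, \forall k\, (\neg G(k) \land G(n))) \land (\exists p\, \neg D(p))
All bound variables are already distinct, so no renaming is needed.
Extract every quantifier outward, since the variables are now distinct and don't occur free across branches:
  \forall n\, \forall k\, \exists p\, (\neg G(k) \land G(n) \land \neg D(p))

\forall n\, \forall k\, \exists p\, (\neg G(k) \land G(n) \land \neg D(p))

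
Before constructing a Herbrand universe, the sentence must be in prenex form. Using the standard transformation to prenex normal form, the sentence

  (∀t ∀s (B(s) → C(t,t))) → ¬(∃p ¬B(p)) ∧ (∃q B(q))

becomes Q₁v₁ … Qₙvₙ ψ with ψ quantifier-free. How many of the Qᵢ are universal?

1

Rewrite implications/biconditionals: A → B as ¬A ∨ B.
  ¬(∀t ∀s (¬B(s) ∨ C(t,t))) ∨ ¬(∃p ¬B(p)) ∧ (∃q B(q))
Move each ¬ inward, flipping quantifiers it crosses:
  (∃t ∃s (B(s) ∧ ¬C(t,t))) ∨ (∀p B(p)) ∧ (∃q B(q))
All bound variables are already distinct, so no renaming is needed.
Pull the quantifiers to the front (each side's bound variable is not free in the other side):
  ∃t ∃s ∀p ∃q (B(s) ∧ ¬C(t,t) ∨ B(p) ∧ B(q))
The prefix is ∃t ∃s ∀p ∃q: 1 universal, 3 existential.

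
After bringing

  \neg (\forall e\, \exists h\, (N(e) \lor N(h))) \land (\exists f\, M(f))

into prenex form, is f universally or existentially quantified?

existential

Move each ¬ inward, flipping quantifiers it crosses:
  (\exists e\, \forall h\, (\neg N(e) \land \neg N(h))) \land (\exists f\, M(f))
All bound variables are already distinct, so no renaming is needed.
Pull the quantifiers to the front (each side's bound variable is not free in the other side):
  \exists e\, \forall h\, \exists f\, (\neg N(e) \land \neg N(h) \land M(f))
The quantifier \exists f sits under an even number of negations, so it remains existential.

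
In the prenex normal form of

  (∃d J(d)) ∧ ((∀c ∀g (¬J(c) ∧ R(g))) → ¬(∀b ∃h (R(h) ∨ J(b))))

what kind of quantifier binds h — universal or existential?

Rewrite implications/biconditionals: A → B as ¬A ∨ B.
  (∃d J(d)) ∧ (¬(∀c ∀g (¬J(c) ∧ R(g))) ∨ ¬(∀b ∃h (R(h) ∨ J(b))))
Move each ¬ inward, flipping quantifiers it crosses:
  (∃d J(d)) ∧ ((∃c ∃g (J(c) ∨ ¬R(g))) ∨ (∃b ∀h (¬R(h) ∧ ¬J(b))))
All bound variables are already distinct, so no renaming is needed.
Extract every quantifier outward, since the variables are now distinct and don't occur free across branches:
  ∃d ∃c ∃g ∃b ∀h (J(d) ∧ (J(c) ∨ ¬R(g) ∨ ¬R(h) ∧ ¬J(b)))
The quantifier ∃h sits under an odd number of negations (counting the antecedent side of each →), so it flips to ∀h.

universal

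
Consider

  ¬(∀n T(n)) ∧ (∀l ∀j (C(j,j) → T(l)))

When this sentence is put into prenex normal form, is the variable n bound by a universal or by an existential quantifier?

First replace A → B with ¬A ∨ B.
  ¬(∀n T(n)) ∧ (∀l ∀j (¬C(j,j) ∨ T(l)))
Push ¬ through the quantifiers and connectives to reach negation normal form:
  (∃n ¬T(n)) ∧ (∀l ∀j (¬C(j,j) ∨ T(l)))
All bound variables are already distinct, so no renaming is needed.
Finally move all quantifiers to the prefix:
  ∃n ∀l ∀j (¬T(n) ∧ (¬C(j,j) ∨ T(l)))
The quantifier ∀n sits under an odd number of negations (counting the antecedent side of each →), so it flips to ∃n.

existential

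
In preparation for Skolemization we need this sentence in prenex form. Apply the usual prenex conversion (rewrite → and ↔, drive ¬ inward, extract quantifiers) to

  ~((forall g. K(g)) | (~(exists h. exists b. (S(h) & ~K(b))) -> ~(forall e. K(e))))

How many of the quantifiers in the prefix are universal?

3

Eliminate → and ↔ using ¬ and ∨.
  ~((forall g. K(g)) | ~~(exists h. exists b. (S(h) & ~K(b))) | ~(forall e. K(e)))
Push ¬ through the quantifiers and connectives to reach negation normal form:
  (exists g. ~K(g)) & (forall h. forall b. (~S(h) | K(b))) & (forall e. K(e))
Extract every quantifier outward, since the variables are now distinct and don't occur free across branches:
  exists g. forall h. forall b. forall e. (~K(g) & (~S(h) | K(b)) & K(e))
The prefix is exists g forall h forall b forall e: 3 universal, 1 existential.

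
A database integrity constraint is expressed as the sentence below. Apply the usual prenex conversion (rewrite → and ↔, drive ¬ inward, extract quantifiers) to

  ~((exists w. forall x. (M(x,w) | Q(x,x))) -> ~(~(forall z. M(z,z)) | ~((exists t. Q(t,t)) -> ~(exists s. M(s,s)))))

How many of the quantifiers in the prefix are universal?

1

First replace A → B with ¬A ∨ B.
  ~(~(exists w. forall x. (M(x,w) | Q(x,x))) | ~(~(forall z. M(z,z)) | ~(~(exists t. Q(t,t)) | ~(exists s. M(s,s)))))
Drive negations inward (¬∀x A ≡ ∃x ¬A, ¬∃x A ≡ ∀x ¬A, De Morgan for ∧/∨):
  (exists w. forall x. (M(x,w) | Q(x,x))) & ((exists z. ~M(z,z)) | (exists t. Q(t,t)) & (exists s. M(s,s)))
All bound variables are already distinct, so no renaming is needed.
Pull the quantifiers to the front (each side's bound variable is not free in the other side):
  exists w. forall x. exists z. exists t. exists s. ((M(x,w) | Q(x,x)) & (~M(z,z) | Q(t,t) & M(s,s)))
The prefix is exists w forall x exists z exists t exists s: 1 universal, 4 existential.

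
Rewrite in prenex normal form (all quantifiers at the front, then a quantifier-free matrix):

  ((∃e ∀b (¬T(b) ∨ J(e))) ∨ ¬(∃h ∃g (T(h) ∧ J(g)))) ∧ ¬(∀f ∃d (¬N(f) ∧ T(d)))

∃e ∀b ∀h ∀g ∃f ∀d ((¬T(b) ∨ J(e) ∨ ¬T(h) ∨ ¬J(g)) ∧ (N(f) ∨ ¬T(d)))

Push ¬ through the quantifiers and connectives to reach negation normal form:
  ((∃e ∀b (¬T(b) ∨ J(e))) ∨ (∀h ∀g (¬T(h) ∨ ¬J(g)))) ∧ (∃f ∀d (N(f) ∨ ¬T(d)))
Extract every quantifier outward, since the variables are now distinct and don't occur free across branches:
  ∃e ∀b ∀h ∀g ∃f ∀d ((¬T(b) ∨ J(e) ∨ ¬T(h) ∨ ¬J(g)) ∧ (N(f) ∨ ¬T(d)))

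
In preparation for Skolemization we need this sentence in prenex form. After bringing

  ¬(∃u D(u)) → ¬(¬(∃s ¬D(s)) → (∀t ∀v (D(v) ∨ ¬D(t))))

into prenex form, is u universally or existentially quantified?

existential

Eliminate → and ↔ using ¬ and ∨.
  ¬¬(∃u D(u)) ∨ ¬(¬¬(∃s ¬D(s)) ∨ (∀t ∀v (D(v) ∨ ¬D(t))))
Drive negations inward (¬∀x A ≡ ∃x ¬A, ¬∃x A ≡ ∀x ¬A, De Morgan for ∧/∨):
  (∃u D(u)) ∨ (∀s D(s)) ∧ (∃t ∃v (¬D(v) ∧ D(t)))
Pull the quantifiers to the front (each side's bound variable is not free in the other side):
  ∃u ∀s ∃t ∃v (D(u) ∨ D(s) ∧ ¬D(v) ∧ D(t))
The quantifier ∃u sits under an even number of negations (counting the antecedent side of each →), so it remains existential.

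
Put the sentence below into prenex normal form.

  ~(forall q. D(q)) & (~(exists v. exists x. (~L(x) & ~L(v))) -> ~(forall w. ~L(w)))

exists q. exists v. exists x. exists w. (~D(q) & (~L(x) & ~L(v) | L(w)))

First replace A → B with ¬A ∨ B.
  ~(forall q. D(q)) & (~~(exists v. exists x. (~L(x) & ~L(v))) | ~(forall w. ~L(w)))
Drive negations inward (¬∀x A ≡ ∃x ¬A, ¬∃x A ≡ ∀x ¬A, De Morgan for ∧/∨):
  (exists q. ~D(q)) & ((exists v. exists x. (~L(x) & ~L(v))) | (exists w. L(w)))
Pull the quantifiers to the front (each side's bound variable is not free in the other side):
  exists q. exists v. exists x. exists w. (~D(q) & (~L(x) & ~L(v) | L(w)))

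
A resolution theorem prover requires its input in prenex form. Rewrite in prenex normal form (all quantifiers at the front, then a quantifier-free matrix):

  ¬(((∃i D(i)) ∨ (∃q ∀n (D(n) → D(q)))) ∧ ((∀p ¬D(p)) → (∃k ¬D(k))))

Eliminate → and ↔ using ¬ and ∨.
  ¬(((∃i D(i)) ∨ (∃q ∀n (¬D(n) ∨ D(q)))) ∧ (¬(∀p ¬D(p)) ∨ (∃k ¬D(k))))
Push ¬ through the quantifiers and connectives to reach negation normal form:
  (∀i ¬D(i)) ∧ (∀q ∃n (D(n) ∧ ¬D(q))) ∨ (∀p ¬D(p)) ∧ (∀k D(k))
Pull the quantifiers to the front (each side's bound variable is not free in the other side):
  ∀i ∀q ∃n ∀p ∀k (¬D(i) ∧ D(n) ∧ ¬D(q) ∨ ¬D(p) ∧ D(k))

∀i ∀q ∃n ∀p ∀k (¬D(i) ∧ D(n) ∧ ¬D(q) ∨ ¬D(p) ∧ D(k))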